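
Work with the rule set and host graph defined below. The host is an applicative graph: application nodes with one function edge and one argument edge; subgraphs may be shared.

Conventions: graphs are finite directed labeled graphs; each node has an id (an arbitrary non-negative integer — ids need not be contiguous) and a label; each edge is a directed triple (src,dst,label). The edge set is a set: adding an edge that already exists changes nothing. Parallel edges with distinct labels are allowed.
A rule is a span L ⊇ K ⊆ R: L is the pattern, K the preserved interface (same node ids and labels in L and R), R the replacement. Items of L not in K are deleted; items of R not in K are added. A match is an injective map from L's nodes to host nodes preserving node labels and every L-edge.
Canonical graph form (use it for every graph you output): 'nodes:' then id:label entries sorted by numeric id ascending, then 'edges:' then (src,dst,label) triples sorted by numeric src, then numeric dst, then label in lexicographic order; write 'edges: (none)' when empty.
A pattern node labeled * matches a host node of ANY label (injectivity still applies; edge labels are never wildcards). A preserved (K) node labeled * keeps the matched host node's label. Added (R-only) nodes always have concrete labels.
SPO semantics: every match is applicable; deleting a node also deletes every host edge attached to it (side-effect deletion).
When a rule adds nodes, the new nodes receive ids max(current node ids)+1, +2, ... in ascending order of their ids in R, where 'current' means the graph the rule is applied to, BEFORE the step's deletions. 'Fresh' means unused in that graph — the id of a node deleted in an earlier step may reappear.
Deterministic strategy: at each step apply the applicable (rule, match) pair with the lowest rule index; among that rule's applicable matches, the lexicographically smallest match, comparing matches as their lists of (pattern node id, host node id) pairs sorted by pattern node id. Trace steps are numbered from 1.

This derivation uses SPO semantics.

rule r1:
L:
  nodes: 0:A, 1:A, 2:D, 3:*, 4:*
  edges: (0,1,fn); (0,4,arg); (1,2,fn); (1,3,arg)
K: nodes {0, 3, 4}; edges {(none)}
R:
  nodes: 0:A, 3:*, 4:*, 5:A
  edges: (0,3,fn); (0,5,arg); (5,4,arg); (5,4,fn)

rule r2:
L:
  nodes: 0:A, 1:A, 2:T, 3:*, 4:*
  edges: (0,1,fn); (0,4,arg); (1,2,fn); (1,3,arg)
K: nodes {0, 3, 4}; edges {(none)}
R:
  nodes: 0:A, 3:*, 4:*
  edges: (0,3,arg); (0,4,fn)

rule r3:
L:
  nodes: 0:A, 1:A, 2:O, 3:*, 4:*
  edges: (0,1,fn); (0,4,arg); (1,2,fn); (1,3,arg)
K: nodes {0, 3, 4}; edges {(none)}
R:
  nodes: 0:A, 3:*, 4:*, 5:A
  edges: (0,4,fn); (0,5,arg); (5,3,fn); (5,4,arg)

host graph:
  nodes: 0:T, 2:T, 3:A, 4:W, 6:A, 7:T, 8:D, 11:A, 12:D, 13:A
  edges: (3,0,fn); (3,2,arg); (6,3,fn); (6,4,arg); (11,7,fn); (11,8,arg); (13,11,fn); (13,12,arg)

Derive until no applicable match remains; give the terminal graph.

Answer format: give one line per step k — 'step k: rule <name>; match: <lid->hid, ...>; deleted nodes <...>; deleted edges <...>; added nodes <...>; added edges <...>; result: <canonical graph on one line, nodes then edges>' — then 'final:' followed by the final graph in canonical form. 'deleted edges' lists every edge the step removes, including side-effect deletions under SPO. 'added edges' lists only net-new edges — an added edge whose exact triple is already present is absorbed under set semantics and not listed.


step 1: rule r2; match: 0->6, 1->3, 2->0, 3->2, 4->4; deleted nodes 0, 3; deleted edges (3,0,fn); (3,2,arg); (6,3,fn); (6,4,arg); added nodes (none); added edges (6,2,arg); (6,4,fn); result: nodes: 2:T, 4:W, 6:A, 7:T, 8:D, 11:A, 12:D, 13:A edges: (6,2,arg); (6,4,fn); (11,7,fn); (11,8,arg); (13,11,fn); (13,12,arg)
step 2: rule r2; match: 0->13, 1->11, 2->7, 3->8, 4->12; deleted nodes 7, 11; deleted edges (11,7,fn); (11,8,arg); (13,11,fn); (13,12,arg); added nodes (none); added edges (13,8,arg); (13,12,fn); result: nodes: 2:T, 4:W, 6:A, 8:D, 12:D, 13:A edges: (6,2,arg); (6,4,fn); (13,8,arg); (13,12,fn)
final:
nodes: 2:T, 4:W, 6:A, 8:D, 12:D, 13:A
edges: (6,2,arg); (6,4,fn); (13,8,arg); (13,12,fn)


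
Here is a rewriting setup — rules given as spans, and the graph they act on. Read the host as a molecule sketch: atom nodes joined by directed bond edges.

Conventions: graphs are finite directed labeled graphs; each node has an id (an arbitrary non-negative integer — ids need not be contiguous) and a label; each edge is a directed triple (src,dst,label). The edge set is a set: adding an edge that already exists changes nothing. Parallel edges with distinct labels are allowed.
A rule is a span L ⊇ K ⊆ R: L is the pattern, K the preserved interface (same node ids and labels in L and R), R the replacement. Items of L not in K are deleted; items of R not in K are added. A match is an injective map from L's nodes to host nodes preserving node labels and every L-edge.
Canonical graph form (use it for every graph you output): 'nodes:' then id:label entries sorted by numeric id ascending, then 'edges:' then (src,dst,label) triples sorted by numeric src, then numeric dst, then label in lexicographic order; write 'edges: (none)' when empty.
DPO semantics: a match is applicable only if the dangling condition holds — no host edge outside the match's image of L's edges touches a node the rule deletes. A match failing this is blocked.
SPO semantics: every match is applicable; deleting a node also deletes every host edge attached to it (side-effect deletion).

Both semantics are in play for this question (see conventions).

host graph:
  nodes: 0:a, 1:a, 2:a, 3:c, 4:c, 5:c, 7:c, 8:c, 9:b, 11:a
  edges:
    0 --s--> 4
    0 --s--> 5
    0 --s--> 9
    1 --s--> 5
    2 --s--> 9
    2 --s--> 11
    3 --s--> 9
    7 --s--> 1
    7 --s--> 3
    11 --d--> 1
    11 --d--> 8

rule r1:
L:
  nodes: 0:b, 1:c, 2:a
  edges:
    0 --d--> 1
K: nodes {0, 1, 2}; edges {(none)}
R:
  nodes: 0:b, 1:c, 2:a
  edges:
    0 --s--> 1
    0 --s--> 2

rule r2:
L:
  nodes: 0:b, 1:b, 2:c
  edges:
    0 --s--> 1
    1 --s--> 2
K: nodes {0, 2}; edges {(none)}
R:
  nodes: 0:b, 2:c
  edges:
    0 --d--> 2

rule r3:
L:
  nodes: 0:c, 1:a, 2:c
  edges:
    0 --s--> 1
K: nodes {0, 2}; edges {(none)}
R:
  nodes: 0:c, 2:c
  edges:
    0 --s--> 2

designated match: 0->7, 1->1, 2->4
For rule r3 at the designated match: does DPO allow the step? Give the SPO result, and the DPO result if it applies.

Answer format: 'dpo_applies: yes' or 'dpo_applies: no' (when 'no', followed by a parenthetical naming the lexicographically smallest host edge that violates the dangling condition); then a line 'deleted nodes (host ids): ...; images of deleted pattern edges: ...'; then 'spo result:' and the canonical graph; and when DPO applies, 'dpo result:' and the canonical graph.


dpo_applies: no
(the rule deletes node 1, which keeps host edge (1,5,s) outside the match image — the dangling condition fails, DPO blocks; SPO proceeds and side-deletes such edges)
deleted nodes (host ids): 1; images of deleted pattern edges: (7,1,s)
spo result:
nodes: 0:a, 2:a, 3:c, 4:c, 5:c, 7:c, 8:c, 9:b, 11:a
edges: (0,4,s); (0,5,s); (0,9,s); (2,9,s); (2,11,s); (3,9,s); (7,3,s); (7,4,s); (11,8,d)


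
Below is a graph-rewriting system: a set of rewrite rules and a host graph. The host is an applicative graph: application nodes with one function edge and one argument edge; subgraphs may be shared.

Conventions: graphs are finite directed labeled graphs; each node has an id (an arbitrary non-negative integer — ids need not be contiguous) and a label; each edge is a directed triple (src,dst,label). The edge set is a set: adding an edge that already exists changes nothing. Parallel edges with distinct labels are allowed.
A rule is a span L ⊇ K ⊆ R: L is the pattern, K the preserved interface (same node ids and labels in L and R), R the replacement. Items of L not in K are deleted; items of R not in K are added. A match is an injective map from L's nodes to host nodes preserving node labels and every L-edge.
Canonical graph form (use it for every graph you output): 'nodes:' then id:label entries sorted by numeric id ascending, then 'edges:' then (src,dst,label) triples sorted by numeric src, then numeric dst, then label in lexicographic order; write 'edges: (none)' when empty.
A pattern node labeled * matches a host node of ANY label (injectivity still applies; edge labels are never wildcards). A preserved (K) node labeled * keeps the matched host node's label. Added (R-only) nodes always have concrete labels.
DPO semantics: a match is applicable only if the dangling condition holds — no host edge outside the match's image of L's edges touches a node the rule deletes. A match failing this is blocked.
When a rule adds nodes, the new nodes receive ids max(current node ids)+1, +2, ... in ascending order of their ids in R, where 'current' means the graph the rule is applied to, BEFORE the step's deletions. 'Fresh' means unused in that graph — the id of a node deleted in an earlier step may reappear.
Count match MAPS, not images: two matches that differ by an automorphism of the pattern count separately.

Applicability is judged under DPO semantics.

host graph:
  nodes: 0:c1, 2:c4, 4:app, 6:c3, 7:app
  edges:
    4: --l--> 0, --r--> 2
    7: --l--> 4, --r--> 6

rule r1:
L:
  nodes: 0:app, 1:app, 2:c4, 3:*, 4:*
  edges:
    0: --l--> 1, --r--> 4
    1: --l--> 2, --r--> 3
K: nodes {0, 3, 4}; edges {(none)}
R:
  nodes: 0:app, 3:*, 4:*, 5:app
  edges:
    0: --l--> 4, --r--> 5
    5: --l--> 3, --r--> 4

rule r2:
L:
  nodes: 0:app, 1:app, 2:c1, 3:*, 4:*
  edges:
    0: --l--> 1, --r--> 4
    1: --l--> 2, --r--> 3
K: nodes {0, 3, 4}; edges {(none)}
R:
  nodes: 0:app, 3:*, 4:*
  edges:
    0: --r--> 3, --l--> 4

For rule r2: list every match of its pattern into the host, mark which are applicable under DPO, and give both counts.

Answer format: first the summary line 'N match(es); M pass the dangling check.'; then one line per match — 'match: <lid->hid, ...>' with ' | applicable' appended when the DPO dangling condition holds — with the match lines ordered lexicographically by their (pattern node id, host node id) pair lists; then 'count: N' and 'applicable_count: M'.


1 match(es); 1 pass the dangling check.
match: 0->7, 1->4, 2->0, 3->2, 4->6 | applicable
count: 1
applicable_count: 1


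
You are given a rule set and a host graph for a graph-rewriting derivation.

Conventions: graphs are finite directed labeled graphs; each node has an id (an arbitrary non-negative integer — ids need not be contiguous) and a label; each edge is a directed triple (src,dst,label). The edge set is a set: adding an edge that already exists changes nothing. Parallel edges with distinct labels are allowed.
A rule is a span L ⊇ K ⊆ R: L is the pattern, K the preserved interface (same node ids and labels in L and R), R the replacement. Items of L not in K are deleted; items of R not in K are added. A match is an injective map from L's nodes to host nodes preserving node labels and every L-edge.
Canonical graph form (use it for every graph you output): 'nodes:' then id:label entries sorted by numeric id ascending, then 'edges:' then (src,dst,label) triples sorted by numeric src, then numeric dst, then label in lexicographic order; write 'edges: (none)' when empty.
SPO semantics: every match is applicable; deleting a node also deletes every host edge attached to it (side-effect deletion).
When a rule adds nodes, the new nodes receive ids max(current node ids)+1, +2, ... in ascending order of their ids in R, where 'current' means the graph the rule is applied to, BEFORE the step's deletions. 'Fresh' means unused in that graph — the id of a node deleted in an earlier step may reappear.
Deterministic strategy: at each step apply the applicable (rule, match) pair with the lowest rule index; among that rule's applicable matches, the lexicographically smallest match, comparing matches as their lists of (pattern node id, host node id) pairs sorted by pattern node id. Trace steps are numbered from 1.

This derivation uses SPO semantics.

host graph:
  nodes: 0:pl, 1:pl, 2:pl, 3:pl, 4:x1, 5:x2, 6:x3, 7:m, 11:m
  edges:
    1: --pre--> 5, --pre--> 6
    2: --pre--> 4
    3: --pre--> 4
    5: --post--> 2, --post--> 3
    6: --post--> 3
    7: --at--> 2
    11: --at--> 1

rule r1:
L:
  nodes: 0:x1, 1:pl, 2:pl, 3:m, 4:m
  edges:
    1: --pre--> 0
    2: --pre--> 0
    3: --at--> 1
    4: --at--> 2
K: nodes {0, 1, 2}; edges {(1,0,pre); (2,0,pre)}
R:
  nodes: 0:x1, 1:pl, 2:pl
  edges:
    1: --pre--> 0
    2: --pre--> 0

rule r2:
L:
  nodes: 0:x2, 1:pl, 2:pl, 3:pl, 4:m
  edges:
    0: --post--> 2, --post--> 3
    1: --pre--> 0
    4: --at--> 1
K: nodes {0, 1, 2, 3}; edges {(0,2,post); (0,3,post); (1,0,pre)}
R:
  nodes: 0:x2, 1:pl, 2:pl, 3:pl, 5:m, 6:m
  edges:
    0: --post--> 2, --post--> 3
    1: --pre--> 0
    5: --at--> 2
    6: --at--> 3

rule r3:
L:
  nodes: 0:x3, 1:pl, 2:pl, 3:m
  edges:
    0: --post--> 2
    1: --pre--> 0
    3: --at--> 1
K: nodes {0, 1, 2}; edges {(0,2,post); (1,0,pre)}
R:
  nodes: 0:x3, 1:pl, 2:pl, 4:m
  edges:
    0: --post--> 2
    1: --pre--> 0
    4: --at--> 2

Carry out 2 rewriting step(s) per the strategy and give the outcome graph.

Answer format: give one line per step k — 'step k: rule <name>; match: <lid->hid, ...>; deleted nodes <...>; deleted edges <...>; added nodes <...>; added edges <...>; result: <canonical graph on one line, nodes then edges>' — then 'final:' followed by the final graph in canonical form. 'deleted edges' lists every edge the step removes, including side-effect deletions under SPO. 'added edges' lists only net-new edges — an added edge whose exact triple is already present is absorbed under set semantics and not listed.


step 1: rule r2; match: 0->5, 1->1, 2->2, 3->3, 4->11; deleted nodes 11; deleted edges (11,1,at); added nodes 12, 13; added edges (12,2,at); (13,3,at); result: nodes: 0:pl, 1:pl, 2:pl, 3:pl, 4:x1, 5:x2, 6:x3, 7:m, 12:m, 13:m edges: (1,5,pre); (1,6,pre); (2,4,pre); (3,4,pre); (5,2,post); (5,3,post); (6,3,post); (7,2,at); (12,2,at); (13,3,at)
step 2: rule r1; match: 0->4, 1->2, 2->3, 3->7, 4->13; deleted nodes 7, 13; deleted edges (7,2,at); (13,3,at); added nodes (none); added edges (none); result: nodes: 0:pl, 1:pl, 2:pl, 3:pl, 4:x1, 5:x2, 6:x3, 12:m edges: (1,5,pre); (1,6,pre); (2,4,pre); (3,4,pre); (5,2,post); (5,3,post); (6,3,post); (12,2,at)
final:
nodes: 0:pl, 1:pl, 2:pl, 3:pl, 4:x1, 5:x2, 6:x3, 12:m
edges: (1,5,pre); (1,6,pre); (2,4,pre); (3,4,pre); (5,2,post); (5,3,post); (6,3,post); (12,2,at)


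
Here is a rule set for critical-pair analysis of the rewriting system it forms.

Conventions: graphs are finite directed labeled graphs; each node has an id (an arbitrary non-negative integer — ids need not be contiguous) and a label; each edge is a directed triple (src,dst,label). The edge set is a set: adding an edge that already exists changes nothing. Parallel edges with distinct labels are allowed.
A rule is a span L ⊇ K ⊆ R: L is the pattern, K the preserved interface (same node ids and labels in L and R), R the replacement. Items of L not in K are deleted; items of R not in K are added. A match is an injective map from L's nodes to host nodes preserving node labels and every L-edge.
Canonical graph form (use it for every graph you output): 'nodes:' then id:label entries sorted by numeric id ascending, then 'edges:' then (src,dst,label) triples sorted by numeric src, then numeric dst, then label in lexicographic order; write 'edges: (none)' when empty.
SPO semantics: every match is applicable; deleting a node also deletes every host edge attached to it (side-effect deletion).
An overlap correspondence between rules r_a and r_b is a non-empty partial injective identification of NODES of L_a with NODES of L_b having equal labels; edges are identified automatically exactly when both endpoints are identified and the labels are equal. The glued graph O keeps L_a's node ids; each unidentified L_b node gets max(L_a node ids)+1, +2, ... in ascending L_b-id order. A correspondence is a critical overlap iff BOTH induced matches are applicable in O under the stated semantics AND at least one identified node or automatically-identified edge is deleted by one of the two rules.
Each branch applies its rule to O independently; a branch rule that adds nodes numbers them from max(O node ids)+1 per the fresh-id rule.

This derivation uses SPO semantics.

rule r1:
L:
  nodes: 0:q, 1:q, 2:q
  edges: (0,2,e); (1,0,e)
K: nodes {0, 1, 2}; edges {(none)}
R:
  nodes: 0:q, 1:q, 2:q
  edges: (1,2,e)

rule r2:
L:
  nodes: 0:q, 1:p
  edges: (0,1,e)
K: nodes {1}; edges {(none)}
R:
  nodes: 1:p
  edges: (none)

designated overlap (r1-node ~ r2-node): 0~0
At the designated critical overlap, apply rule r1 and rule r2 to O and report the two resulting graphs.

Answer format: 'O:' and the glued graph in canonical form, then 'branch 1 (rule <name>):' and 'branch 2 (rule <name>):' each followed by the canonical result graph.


O:
nodes: 0:q, 1:q, 2:q, 3:p
edges: (0,2,e); (0,3,e); (1,0,e)
branch 1 (rule r1):
nodes: 0:q, 1:q, 2:q, 3:p
edges: (0,3,e); (1,2,e)
branch 2 (rule r2):
nodes: 1:q, 2:q, 3:p
edges: (none)


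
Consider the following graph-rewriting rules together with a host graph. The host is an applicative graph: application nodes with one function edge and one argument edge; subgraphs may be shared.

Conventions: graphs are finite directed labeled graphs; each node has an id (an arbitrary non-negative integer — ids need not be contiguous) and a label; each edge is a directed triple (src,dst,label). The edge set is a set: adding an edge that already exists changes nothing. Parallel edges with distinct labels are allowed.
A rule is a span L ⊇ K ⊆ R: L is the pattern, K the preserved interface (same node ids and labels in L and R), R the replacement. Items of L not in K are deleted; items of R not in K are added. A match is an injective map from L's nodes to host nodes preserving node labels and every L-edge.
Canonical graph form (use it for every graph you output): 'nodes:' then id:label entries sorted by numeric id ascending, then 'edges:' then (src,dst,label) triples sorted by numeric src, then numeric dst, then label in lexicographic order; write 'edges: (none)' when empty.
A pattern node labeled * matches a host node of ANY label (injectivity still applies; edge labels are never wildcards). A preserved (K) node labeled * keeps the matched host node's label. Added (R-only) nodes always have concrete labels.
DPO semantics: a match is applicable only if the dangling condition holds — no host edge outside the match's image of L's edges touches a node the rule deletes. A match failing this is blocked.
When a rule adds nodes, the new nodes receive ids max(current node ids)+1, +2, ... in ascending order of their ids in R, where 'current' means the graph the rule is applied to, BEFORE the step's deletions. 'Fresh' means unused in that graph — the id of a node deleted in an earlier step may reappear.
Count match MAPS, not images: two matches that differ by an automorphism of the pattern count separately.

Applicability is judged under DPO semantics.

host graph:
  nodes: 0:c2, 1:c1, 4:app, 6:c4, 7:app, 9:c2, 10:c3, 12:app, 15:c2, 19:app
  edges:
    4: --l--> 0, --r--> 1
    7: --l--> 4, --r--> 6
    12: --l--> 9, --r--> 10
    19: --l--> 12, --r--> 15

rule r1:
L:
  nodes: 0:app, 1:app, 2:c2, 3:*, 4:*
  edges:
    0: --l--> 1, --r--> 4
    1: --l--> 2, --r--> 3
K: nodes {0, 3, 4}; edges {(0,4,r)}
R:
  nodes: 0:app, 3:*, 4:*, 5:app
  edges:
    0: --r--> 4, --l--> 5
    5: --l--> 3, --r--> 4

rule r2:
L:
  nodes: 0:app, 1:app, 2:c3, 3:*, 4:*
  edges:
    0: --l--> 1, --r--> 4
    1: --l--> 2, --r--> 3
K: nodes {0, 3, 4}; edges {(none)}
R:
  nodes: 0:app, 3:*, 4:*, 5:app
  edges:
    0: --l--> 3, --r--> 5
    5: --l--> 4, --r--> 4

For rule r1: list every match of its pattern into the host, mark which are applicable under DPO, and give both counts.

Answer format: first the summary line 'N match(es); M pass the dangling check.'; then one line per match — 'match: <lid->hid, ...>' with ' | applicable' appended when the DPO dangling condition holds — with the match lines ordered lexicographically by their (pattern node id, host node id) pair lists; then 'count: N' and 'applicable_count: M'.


2 match(es); 2 pass the dangling check.
match: 0->7, 1->4, 2->0, 3->1, 4->6 | applicable
match: 0->19, 1->12, 2->9, 3->10, 4->15 | applicable
count: 2
applicable_count: 2


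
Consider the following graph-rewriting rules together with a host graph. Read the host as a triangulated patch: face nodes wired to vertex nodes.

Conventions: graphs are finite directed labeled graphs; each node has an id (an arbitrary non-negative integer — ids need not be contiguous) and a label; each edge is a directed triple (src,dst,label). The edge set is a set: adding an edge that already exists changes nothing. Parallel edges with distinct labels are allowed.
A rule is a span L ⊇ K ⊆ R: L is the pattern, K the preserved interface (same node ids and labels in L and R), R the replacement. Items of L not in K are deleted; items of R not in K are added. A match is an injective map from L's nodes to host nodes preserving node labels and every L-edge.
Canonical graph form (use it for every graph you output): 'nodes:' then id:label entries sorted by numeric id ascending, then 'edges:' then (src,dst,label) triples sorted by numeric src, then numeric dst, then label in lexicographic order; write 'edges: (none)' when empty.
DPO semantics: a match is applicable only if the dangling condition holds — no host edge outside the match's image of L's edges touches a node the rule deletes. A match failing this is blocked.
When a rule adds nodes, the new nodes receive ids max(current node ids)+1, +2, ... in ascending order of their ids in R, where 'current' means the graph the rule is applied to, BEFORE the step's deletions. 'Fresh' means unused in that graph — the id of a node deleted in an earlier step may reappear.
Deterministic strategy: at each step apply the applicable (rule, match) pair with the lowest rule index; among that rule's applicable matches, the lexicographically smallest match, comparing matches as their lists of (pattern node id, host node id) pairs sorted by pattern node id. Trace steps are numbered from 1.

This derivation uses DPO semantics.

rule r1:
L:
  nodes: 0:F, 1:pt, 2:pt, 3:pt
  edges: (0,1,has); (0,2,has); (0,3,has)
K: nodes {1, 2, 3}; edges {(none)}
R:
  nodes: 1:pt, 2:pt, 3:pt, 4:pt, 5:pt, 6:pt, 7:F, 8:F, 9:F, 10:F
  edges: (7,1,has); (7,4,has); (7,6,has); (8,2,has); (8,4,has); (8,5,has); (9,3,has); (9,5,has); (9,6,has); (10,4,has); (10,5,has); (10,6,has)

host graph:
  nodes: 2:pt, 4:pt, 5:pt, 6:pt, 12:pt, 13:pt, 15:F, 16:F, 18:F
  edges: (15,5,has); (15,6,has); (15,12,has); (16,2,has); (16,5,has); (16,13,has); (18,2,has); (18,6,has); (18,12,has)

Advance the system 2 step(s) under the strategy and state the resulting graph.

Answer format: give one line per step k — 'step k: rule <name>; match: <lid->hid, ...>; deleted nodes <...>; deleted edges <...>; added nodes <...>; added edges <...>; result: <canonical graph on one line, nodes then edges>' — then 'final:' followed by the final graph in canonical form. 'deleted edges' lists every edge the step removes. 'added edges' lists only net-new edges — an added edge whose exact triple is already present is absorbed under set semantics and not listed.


step 1: rule r1; match: 0->15, 1->5, 2->6, 3->12; deleted nodes 15; deleted edges (15,5,has); (15,6,has); (15,12,has); added nodes 19, 20, 21, 22, 23, 24, 25; added edges (22,5,has); (22,19,has); (22,21,has); (23,6,has); (23,19,has); (23,20,has); (24,12,has); (24,20,has); (24,21,has); (25,19,has); (25,20,has); (25,21,has); result: nodes: 2:pt, 4:pt, 5:pt, 6:pt, 12:pt, 13:pt, 16:F, 18:F, 19:pt, 20:pt, 21:pt, 22:F, 23:F, 24:F, 25:F edges: (16,2,has); (16,5,has); (16,13,has); (18,2,has); (18,6,has); (18,12,has); (22,5,has); (22,19,has); (22,21,has); (23,6,has); (23,19,has); (23,20,has); (24,12,has); (24,20,has); (24,21,has); (25,19,has); (25,20,has); (25,21,has)
step 2: rule r1; match: 0->16, 1->2, 2->5, 3->13; deleted nodes 16; deleted edges (16,2,has); (16,5,has); (16,13,has); added nodes 26, 27, 28, 29, 30, 31, 32; added edges (29,2,has); (29,26,has); (29,28,has); (30,5,has); (30,26,has); (30,27,has); (31,13,has); (31,27,has); (31,28,has); (32,26,has); (32,27,has); (32,28,has); result: nodes: 2:pt, 4:pt, 5:pt, 6:pt, 12:pt, 13:pt, 18:F, 19:pt, 20:pt, 21:pt, 22:F, 23:F, 24:F, 25:F, 26:pt, 27:pt, 28:pt, 29:F, 30:F, 31:F, 32:F edges: (18,2,has); (18,6,has); (18,12,has); (22,5,has); (22,19,has); (22,21,has); (23,6,has); (23,19,has); (23,20,has); (24,12,has); (24,20,has); (24,21,has); (25,19,has); (25,20,has); (25,21,has); (29,2,has); (29,26,has); (29,28,has); (30,5,has); (30,26,has); (30,27,has); (31,13,has); (31,27,has); (31,28,has); (32,26,has); (32,27,has); (32,28,has)
final:
nodes: 2:pt, 4:pt, 5:pt, 6:pt, 12:pt, 13:pt, 18:F, 19:pt, 20:pt, 21:pt, 22:F, 23:F, 24:F, 25:F, 26:pt, 27:pt, 28:pt, 29:F, 30:F, 31:F, 32:F
edges: (18,2,has); (18,6,has); (18,12,has); (22,5,has); (22,19,has); (22,21,has); (23,6,has); (23,19,has); (23,20,has); (24,12,has); (24,20,has); (24,21,has); (25,19,has); (25,20,has); (25,21,has); (29,2,has); (29,26,has); (29,28,has); (30,5,has); (30,26,has); (30,27,has); (31,13,has); (31,27,has); (31,28,has); (32,26,has); (32,27,has); (32,28,has)


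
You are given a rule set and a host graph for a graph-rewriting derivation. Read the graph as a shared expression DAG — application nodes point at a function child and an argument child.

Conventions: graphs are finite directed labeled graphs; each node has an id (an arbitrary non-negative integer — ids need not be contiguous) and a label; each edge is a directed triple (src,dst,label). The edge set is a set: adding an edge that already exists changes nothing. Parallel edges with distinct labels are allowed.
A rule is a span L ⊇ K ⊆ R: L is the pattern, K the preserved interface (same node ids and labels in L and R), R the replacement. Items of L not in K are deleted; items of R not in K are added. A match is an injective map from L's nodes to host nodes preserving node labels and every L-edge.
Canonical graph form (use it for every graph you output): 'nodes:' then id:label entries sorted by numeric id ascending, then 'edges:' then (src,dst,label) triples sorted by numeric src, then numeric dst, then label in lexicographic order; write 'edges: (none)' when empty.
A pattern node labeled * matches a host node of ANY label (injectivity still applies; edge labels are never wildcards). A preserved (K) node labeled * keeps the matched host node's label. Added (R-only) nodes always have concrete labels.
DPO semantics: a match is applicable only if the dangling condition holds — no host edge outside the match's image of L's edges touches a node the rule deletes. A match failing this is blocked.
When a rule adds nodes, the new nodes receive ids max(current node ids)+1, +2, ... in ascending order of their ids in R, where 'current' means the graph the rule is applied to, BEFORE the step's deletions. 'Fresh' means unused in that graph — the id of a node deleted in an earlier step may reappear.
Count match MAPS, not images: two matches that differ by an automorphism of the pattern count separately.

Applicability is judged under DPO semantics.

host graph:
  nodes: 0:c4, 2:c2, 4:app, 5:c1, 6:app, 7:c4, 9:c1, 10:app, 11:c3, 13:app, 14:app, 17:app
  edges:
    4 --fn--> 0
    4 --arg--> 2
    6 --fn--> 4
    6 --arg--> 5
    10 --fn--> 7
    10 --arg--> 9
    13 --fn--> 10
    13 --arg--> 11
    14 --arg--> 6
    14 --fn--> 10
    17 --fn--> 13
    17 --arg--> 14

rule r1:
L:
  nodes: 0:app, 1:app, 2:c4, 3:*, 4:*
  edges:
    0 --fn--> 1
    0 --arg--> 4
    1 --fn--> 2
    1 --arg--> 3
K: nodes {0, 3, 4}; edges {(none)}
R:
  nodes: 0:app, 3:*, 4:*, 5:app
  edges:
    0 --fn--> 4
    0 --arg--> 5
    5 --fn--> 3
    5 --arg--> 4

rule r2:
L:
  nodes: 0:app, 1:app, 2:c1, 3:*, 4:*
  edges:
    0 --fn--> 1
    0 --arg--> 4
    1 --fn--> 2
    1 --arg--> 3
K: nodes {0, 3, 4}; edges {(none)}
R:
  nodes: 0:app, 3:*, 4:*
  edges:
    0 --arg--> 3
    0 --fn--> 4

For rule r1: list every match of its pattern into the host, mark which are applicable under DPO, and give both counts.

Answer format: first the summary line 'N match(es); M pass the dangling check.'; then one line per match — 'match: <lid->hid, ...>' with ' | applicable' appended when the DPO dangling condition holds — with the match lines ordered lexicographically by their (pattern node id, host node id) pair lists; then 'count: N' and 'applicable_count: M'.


3 match(es); 1 pass the dangling check.
match: 0->6, 1->4, 2->0, 3->2, 4->5 | applicable
match: 0->13, 1->10, 2->7, 3->9, 4->11
match: 0->14, 1->10, 2->7, 3->9, 4->6
count: 3
applicable_count: 1


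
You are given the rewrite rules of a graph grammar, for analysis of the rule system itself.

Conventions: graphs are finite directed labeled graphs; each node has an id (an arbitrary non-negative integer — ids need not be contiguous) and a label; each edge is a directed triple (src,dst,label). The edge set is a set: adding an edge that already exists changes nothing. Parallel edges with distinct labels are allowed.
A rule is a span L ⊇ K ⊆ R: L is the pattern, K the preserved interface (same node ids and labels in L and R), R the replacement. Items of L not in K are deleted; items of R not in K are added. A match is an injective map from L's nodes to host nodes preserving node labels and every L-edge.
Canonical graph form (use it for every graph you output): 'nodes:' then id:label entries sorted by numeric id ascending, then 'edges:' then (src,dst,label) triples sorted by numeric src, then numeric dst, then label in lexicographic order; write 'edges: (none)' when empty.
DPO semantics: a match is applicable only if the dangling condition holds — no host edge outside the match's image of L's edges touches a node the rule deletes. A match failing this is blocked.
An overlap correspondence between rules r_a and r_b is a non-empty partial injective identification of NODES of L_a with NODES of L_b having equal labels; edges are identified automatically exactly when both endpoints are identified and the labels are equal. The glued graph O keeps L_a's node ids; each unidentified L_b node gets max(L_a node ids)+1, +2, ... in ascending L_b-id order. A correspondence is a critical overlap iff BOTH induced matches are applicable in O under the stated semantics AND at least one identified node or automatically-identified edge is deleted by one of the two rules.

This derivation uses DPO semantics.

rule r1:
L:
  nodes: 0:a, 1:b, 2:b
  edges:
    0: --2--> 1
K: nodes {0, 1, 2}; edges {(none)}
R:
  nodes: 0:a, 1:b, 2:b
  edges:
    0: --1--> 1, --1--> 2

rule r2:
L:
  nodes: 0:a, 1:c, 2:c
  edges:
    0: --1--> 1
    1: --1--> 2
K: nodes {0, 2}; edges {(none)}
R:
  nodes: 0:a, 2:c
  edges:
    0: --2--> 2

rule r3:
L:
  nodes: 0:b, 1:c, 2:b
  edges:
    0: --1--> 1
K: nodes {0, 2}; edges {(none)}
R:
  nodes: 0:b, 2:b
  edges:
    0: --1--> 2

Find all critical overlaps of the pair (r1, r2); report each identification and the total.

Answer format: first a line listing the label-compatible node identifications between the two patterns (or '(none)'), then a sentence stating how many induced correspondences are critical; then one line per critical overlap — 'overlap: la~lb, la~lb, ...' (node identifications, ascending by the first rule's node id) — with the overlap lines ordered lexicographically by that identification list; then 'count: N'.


label-compatible node identifications between L(r1) and L(r2): 0~0
0 of the induced correspondences are critical overlaps of r1 and r2.
count: 0


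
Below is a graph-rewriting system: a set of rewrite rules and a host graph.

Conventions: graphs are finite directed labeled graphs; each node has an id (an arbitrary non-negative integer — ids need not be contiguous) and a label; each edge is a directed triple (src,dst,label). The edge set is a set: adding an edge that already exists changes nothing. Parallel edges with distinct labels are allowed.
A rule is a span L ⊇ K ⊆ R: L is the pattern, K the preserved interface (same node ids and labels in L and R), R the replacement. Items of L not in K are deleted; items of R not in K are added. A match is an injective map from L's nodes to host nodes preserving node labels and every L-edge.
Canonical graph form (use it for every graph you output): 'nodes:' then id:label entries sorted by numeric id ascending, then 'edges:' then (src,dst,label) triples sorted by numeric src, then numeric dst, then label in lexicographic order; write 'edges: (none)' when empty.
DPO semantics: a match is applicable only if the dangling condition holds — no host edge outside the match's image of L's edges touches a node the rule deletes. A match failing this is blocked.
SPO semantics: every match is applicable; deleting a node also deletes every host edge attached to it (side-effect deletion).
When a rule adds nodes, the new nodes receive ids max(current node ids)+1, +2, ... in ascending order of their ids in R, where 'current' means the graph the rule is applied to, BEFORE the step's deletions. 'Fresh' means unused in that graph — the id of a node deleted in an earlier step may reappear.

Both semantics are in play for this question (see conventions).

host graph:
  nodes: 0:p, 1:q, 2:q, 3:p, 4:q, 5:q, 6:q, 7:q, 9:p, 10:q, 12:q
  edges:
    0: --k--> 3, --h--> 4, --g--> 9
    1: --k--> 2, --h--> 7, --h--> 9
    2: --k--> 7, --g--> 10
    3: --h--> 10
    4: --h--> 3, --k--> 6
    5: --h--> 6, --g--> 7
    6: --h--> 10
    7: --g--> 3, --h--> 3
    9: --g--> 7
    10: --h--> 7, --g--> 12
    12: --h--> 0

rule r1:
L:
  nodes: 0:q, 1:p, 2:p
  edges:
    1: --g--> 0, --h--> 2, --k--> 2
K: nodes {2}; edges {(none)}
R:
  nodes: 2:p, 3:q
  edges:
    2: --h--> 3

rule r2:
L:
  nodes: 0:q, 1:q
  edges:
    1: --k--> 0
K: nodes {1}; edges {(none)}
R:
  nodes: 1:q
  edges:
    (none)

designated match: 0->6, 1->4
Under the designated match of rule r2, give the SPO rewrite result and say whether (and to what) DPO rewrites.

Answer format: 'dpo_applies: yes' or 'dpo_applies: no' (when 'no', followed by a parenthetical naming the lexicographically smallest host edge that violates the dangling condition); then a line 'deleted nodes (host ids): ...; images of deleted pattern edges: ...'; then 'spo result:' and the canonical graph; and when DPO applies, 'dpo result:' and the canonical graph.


dpo_applies: no
(the rule deletes node 6, which keeps host edge (5,6,h) outside the match image — the dangling condition fails, DPO blocks; SPO proceeds and side-deletes such edges)
deleted nodes (host ids): 6; images of deleted pattern edges: (4,6,k)
spo result:
nodes: 0:p, 1:q, 2:q, 3:p, 4:q, 5:q, 7:q, 9:p, 10:q, 12:q
edges: (0,3,k); (0,4,h); (0,9,g); (1,2,k); (1,7,h); (1,9,h); (2,7,k); (2,10,g); (3,10,h); (4,3,h); (5,7,g); (7,3,g); (7,3,h); (9,7,g); (10,7,h); (10,12,g); (12,0,h)


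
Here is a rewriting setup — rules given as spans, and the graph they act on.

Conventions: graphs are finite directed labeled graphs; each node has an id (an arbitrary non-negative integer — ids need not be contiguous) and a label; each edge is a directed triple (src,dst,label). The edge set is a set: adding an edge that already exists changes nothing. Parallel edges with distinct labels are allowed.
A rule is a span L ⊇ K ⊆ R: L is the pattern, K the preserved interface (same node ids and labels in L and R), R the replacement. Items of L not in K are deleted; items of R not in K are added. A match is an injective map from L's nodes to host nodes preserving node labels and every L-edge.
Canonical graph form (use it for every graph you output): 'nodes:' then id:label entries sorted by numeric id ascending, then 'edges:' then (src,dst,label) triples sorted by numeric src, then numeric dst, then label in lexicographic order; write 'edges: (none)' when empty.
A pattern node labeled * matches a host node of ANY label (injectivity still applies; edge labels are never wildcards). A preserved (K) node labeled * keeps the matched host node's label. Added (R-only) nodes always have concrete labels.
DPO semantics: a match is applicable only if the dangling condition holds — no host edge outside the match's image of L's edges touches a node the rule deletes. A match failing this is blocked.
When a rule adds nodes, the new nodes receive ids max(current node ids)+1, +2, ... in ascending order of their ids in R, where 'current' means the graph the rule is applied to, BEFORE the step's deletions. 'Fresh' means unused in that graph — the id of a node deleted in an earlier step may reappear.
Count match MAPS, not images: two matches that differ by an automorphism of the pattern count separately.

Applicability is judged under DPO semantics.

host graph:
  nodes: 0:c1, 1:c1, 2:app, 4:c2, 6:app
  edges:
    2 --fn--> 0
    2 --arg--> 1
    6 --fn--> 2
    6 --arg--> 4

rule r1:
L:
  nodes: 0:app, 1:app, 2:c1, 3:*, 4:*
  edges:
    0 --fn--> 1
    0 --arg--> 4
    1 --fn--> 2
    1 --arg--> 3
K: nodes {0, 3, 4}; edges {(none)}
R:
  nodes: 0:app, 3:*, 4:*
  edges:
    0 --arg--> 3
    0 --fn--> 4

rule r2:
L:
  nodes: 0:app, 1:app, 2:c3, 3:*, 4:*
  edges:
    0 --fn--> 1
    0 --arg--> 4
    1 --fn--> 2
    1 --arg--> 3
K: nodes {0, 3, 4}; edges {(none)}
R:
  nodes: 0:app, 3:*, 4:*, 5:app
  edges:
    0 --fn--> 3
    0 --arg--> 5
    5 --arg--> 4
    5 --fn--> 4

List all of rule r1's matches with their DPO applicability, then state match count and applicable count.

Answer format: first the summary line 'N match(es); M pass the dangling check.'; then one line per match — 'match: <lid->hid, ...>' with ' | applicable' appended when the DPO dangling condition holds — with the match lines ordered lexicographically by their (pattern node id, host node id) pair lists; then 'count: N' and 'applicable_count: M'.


1 match(es); 1 pass the dangling check.
match: 0->6, 1->2, 2->0, 3->1, 4->4 | applicable
count: 1
applicable_count: 1


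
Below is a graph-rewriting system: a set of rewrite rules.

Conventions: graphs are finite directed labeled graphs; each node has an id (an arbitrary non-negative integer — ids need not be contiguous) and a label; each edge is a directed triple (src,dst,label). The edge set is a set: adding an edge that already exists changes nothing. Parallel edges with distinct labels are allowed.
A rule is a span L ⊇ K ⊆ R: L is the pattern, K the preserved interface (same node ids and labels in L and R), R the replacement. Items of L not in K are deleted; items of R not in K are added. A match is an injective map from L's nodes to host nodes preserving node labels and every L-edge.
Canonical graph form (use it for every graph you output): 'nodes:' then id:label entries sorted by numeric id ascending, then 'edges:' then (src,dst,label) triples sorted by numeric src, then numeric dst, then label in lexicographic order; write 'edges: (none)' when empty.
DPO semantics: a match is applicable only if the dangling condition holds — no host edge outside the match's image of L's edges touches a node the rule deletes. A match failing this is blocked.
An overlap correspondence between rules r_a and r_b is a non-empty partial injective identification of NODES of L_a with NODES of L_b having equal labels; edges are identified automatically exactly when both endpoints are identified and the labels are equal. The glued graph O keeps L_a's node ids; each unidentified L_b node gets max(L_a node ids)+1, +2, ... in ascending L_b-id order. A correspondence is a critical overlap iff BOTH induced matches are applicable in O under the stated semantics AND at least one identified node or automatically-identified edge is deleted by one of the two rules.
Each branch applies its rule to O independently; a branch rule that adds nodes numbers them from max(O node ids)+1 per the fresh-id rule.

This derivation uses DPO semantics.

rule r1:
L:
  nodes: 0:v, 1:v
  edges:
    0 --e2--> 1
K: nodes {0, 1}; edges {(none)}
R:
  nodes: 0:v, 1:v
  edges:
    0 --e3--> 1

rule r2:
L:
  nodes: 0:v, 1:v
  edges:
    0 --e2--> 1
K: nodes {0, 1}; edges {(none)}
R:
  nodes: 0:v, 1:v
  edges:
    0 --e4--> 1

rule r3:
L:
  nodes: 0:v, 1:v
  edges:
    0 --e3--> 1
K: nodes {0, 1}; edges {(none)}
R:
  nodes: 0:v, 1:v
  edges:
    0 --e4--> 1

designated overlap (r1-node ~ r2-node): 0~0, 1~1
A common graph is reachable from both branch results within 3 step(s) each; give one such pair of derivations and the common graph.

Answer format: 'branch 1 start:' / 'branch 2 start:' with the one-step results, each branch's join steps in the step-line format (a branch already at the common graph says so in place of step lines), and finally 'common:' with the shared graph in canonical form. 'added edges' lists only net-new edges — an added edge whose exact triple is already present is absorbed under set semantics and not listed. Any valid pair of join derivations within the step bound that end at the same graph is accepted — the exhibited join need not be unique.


branch 1 start:
nodes: 0:v, 1:v
edges: (0,1,e3)
branch 2 start:
nodes: 0:v, 1:v
edges: (0,1,e4)
branch 1 step 1: rule r3; match: 0->0, 1->1; deleted nodes (none); deleted edges (0,1,e3); added nodes (none); added edges (0,1,e4); result: nodes: 0:v, 1:v edges: (0,1,e4)
branch 2: already at the common graph (0 steps)
common:
nodes: 0:v, 1:v
edges: (0,1,e4)
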